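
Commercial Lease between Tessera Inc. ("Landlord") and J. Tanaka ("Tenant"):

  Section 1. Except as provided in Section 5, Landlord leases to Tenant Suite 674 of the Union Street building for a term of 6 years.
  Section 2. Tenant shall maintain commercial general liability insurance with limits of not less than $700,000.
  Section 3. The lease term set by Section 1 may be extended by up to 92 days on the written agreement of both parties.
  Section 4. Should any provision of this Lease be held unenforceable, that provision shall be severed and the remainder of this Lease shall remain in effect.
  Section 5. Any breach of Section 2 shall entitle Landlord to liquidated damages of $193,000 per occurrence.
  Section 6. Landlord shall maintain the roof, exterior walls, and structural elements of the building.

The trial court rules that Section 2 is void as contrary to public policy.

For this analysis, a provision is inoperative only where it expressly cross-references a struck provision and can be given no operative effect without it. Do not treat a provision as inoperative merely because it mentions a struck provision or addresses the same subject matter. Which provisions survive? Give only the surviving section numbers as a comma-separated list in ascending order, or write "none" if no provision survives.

Section 2 is struck. Section 5 does nothing except set the liquidated-damages amount by reference to Section 2; with Section 2 gone it has no independent effect and is inoperative. Although Section 1 refers to Section 5, its operative terms do not depend on Section 5, so it remains in effect. Under the severability clause in Section 4, the remaining provisions continue in force. Section 1, Section 3, Section 4, and Section 6 remain in effect.

1, 3, 4, 6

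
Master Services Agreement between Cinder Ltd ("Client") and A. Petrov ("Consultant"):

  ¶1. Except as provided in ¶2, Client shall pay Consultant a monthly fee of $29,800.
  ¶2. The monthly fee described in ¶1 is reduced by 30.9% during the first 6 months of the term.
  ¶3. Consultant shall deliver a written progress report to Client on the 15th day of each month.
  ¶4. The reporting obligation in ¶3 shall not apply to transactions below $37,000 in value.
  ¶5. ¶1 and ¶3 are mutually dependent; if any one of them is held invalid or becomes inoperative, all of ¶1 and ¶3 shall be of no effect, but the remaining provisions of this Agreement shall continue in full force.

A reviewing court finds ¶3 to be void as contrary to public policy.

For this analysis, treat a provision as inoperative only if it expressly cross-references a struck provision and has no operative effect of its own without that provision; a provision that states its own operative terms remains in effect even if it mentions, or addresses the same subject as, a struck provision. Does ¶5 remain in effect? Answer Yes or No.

¶3 is struck. ¶4 operates only by reference to ¶3, so it falls with ¶3. ¶5 declares ¶1 and ¶3 mutually dependent; since one of them has fallen, all of them are of no effect. That brings down ¶1 as well. ¶2 in turn depends solely on a provision now struck and likewise falls. The remainder continues in force under ¶5. Only ¶5 remains in effect. ¶5 is among the surviving provisions, so the answer is yes.

Yes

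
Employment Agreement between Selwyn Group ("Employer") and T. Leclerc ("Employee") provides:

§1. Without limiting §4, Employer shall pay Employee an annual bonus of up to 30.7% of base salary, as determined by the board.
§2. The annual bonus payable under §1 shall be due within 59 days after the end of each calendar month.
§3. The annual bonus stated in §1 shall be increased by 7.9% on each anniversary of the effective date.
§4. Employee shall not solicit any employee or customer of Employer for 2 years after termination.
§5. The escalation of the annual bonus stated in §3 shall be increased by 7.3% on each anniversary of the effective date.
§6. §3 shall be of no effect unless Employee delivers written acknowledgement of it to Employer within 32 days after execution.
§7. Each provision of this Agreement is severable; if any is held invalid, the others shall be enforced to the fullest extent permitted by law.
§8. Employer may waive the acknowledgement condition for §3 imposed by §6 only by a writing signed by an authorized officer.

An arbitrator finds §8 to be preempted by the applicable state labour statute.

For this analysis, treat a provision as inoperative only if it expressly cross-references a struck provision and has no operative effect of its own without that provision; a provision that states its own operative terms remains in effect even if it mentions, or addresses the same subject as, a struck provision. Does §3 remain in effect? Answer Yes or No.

Yes

§8 is struck. No other provision's operative terms depend on §8. Under the severability clause in §7, the remaining provisions continue in force. The provisions still in force are §1, §2, §3, §4, §5, §6, and §7. §3 is among the surviving provisions, so the answer is yes.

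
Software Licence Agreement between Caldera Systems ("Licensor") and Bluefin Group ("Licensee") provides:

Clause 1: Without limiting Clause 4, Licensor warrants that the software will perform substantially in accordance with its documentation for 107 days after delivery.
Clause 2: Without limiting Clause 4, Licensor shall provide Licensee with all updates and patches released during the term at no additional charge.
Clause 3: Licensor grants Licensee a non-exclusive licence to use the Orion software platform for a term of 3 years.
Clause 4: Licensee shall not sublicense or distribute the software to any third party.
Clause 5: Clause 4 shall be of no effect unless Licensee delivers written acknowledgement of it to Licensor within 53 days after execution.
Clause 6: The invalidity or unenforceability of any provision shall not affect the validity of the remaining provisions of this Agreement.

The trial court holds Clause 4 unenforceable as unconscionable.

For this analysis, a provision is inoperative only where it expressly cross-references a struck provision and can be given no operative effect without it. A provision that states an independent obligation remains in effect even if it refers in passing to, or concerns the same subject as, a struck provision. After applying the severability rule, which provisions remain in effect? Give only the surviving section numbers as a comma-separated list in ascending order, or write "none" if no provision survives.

1, 2, 3, 6

Clause 4 is struck. Clause 5 has no operative effect of its own apart from Clause 4 and is therefore inoperative. Clause 1 mentions Clause 4 but its own obligation stands independently of Clause 4, so Clause 1 is not affected. Clause 2 mentions Clause 4 but its own obligation stands independently of Clause 4, so Clause 2 is not affected. Under the severability clause in Clause 6, the remaining provisions continue in force. That leaves Clause 1, Clause 2, Clause 3, and Clause 6 in effect.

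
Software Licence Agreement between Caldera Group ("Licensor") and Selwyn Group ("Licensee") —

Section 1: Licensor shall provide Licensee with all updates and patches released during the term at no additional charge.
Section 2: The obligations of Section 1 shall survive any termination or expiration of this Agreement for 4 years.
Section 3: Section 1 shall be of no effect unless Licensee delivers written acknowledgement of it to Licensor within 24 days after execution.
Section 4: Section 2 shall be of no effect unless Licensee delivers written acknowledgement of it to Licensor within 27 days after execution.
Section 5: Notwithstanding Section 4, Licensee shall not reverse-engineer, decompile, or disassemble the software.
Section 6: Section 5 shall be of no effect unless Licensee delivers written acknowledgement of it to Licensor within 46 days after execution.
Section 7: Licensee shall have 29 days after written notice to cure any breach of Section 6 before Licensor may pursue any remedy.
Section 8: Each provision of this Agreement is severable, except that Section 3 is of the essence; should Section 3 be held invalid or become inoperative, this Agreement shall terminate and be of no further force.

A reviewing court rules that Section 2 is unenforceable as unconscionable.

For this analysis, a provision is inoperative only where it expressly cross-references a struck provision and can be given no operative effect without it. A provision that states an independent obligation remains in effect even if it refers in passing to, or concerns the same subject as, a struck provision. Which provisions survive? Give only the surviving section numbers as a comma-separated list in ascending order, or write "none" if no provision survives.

Section 2 is struck. Section 4 merely fixes the acknowledgement condition for Section 2; with Section 2 gone it has nothing to operate on and falls away. Section 5 mentions Section 4 but its own obligation stands independently of Section 4, so Section 5 is not affected. Section 8 makes Section 3 an essential term, but Section 3 is unaffected, so the severability proviso in Section 8 preserves the remaining provisions. The provisions still in force are Section 1, Section 3, Section 5, Section 6, Section 7, and Section 8.

1, 3, 5, 6, 7, 8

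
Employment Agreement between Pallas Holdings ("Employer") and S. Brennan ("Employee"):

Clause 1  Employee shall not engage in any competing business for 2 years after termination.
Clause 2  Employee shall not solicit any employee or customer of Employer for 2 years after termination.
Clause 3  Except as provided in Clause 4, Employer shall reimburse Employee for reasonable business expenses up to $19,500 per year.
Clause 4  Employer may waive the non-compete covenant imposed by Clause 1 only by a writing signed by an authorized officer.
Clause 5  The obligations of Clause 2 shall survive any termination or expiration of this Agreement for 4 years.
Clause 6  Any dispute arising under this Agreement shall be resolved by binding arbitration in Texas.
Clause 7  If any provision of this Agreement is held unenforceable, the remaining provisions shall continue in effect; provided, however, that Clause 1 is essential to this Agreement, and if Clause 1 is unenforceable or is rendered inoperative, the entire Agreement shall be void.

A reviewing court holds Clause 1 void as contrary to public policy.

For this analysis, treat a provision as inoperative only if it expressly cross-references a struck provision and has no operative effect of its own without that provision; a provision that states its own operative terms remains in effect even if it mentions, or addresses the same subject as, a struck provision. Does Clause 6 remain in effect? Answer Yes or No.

No

Clause 1 is struck. Clause 4 has no operative effect of its own apart from Clause 1 and is therefore inoperative. Clause 7 makes Clause 1 an essential term, and Clause 1 is the provision held invalid; under Clause 7, the entire Agreement is therefore void. No provision of the Agreement survives. Clause 6 is among the inoperative provisions, so the answer is no.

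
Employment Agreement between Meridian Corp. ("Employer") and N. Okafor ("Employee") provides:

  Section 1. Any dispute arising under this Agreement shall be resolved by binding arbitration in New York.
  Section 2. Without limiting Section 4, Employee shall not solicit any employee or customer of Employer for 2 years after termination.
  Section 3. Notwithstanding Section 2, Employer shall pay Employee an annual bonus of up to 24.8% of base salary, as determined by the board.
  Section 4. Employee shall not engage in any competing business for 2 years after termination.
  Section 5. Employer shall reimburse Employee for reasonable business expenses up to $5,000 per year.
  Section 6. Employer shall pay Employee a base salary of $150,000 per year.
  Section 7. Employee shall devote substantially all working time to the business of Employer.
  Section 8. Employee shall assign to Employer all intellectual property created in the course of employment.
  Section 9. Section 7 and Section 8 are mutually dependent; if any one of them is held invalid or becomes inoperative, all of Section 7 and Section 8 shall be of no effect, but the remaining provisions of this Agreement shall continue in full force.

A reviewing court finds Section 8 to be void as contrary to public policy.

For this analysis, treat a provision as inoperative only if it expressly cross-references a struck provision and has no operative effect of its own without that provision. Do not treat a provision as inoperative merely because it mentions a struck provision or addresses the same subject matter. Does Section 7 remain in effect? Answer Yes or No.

Section 8 is struck. No other provision's operative terms depend on Section 8. Section 9 declares Section 7 and Section 8 mutually dependent; since one of them has fallen, all of them are of no effect. That brings down Section 7 as well. The remainder continues in force under Section 9. That leaves Section 1, Section 2, Section 3, Section 4, Section 5, Section 6, and Section 9 in effect. Section 7 is among the inoperative provisions, so the answer is no.

No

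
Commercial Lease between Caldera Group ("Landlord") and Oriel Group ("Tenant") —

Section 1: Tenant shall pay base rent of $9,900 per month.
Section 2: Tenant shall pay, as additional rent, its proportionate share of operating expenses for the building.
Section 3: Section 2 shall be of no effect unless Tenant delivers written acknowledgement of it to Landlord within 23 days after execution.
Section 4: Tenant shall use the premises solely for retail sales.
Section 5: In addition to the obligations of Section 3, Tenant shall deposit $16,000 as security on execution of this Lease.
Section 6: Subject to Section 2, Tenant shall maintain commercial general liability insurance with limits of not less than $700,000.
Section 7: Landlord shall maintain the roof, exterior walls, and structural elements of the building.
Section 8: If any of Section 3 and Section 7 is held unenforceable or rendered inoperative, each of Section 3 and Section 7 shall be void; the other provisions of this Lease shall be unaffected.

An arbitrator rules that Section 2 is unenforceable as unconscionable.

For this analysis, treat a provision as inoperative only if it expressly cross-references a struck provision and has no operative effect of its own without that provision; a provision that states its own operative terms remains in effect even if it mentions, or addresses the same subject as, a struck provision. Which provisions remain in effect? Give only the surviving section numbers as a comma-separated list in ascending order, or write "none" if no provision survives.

1, 4, 5, 6, 8

Section 2 is struck. Section 3 operates only by reference to Section 2, so it falls with Section 2. Section 5 mentions Section 3 but its own obligation stands independently of Section 3, so Section 5 is not affected. Section 6 mentions Section 2 but its own obligation stands independently of Section 2, so Section 6 is not affected. Section 8 declares Section 3 and Section 7 mutually dependent; since one of them has fallen, all of them are of no effect. That brings down Section 7 as well. The remainder continues in force under Section 8. That leaves Section 1, Section 4, Section 5, Section 6, and Section 8 in effect.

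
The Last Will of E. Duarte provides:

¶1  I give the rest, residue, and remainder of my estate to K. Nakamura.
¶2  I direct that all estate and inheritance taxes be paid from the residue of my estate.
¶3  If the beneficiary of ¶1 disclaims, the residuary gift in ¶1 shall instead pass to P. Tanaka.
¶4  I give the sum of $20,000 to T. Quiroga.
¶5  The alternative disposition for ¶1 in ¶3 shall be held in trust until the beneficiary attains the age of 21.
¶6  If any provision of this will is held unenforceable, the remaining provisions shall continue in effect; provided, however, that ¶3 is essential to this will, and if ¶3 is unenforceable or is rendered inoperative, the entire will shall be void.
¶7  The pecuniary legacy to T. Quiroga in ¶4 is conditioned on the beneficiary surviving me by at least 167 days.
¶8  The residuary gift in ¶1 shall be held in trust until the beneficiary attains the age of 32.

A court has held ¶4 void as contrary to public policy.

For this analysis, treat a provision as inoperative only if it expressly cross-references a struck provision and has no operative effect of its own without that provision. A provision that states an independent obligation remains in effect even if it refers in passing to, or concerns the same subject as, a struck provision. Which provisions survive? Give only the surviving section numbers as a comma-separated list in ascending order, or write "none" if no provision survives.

1, 2, 3, 5, 6, 8

¶4 is struck. ¶7 operates only by reference to ¶4, so it falls with ¶4. ¶6 makes ¶3 an essential term, but ¶3 is unaffected, so the severability proviso in ¶6 preserves the remaining provisions. That leaves ¶1, ¶2, ¶3, ¶5, ¶6, and ¶8 in effect.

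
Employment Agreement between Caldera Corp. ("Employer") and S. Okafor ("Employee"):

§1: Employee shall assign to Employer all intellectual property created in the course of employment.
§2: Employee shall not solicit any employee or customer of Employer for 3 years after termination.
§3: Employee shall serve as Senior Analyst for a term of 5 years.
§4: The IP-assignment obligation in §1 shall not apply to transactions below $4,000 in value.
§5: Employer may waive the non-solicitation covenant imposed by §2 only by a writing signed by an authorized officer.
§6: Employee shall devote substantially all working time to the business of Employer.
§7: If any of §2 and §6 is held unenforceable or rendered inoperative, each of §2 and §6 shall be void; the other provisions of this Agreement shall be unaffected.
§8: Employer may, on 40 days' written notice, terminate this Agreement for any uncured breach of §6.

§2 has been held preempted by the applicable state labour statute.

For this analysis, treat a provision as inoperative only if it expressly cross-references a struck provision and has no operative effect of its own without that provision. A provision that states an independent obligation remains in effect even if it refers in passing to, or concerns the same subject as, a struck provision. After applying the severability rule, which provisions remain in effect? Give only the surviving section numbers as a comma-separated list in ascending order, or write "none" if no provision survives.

§2 is struck. §5 has no operative effect of its own apart from §2 and is therefore inoperative. §7 declares §2 and §6 mutually dependent; since one of them has fallen, all of them are of no effect. That brings down §6 as well. §8 in turn depends solely on a provision now struck and likewise falls. The remainder continues in force under §7. §1, §3, §4, and §7 remain in effect.

1, 3, 4, 7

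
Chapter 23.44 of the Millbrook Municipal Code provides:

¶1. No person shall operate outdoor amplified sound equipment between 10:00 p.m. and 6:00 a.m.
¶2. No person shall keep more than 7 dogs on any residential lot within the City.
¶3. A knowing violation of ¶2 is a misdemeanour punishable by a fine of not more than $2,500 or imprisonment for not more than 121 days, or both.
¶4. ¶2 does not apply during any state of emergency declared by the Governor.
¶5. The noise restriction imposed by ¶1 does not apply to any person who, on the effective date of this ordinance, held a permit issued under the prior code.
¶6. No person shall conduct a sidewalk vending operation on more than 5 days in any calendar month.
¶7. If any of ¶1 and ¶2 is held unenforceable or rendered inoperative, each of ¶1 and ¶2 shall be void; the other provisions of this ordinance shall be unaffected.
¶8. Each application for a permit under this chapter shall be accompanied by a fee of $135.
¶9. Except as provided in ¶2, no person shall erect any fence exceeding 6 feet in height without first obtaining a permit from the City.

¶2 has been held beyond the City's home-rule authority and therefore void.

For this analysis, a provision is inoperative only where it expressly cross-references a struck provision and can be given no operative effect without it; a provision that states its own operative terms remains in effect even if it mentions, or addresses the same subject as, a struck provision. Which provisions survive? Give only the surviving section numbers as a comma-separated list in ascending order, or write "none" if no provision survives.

6, 7, 8, 9

¶2 is struck. The only function of ¶3 is the criminal penalty for violating ¶2, so it cannot stand once ¶2 is removed. ¶4 merely fixes the emergency suspension of ¶2; with ¶2 gone it has nothing to operate on and falls away. ¶9 mentions ¶2 but its own obligation stands independently of ¶2, so ¶9 is not affected. ¶7 declares ¶1 and ¶2 mutually dependent; since one of them has fallen, all of them are of no effect. That brings down ¶1 as well. ¶5 in turn depends solely on a provision now struck and likewise falls. The remainder continues in force under ¶7. That leaves ¶6, ¶7, ¶8, and ¶9 in effect.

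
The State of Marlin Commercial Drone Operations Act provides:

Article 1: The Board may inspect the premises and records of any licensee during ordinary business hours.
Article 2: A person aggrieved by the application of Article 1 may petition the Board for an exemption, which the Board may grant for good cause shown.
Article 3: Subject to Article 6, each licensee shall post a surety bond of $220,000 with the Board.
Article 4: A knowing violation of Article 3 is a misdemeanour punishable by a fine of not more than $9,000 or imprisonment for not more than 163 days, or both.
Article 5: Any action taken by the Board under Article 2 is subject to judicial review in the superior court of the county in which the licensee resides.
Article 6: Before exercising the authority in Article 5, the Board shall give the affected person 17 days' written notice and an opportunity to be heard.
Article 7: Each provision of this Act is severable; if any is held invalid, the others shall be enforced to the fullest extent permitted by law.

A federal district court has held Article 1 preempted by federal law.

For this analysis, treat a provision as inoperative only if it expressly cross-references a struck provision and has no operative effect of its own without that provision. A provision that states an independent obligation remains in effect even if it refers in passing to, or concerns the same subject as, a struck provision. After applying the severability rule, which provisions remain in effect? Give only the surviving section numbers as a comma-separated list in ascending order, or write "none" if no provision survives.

Article 1 is struck. Article 2 operates only by reference to Article 1, so it falls with Article 1. Article 5 operates only by reference to Article 2, so it falls with Article 2. Article 6 merely fixes the notice-and-hearing requirement for Article 5; with Article 5 gone it has nothing to operate on and falls away. Although Article 3 refers to Article 6, its operative terms do not depend on Article 6, so it remains in effect. Article 7 is a severability clause and preserves every provision that can still be given independent effect. Article 3, Article 4, and Article 7 remain in effect.

3, 4, 7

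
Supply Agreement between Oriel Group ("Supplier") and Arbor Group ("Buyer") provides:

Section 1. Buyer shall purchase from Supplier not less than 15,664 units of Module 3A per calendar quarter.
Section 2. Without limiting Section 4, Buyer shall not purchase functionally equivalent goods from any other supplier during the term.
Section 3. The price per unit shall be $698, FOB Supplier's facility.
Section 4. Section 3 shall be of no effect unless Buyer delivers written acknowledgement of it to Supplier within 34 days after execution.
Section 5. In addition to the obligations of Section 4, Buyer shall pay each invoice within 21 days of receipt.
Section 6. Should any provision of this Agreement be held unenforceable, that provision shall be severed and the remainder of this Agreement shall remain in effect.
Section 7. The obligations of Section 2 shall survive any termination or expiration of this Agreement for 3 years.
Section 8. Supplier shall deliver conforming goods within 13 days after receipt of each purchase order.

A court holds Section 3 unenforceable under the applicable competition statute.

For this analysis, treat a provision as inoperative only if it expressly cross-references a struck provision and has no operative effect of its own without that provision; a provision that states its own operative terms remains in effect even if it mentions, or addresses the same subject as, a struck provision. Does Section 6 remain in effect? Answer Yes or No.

Yes

Section 3 is struck. The only function of Section 4 is the acknowledgement condition for Section 3, so it cannot stand once Section 3 is removed. Although Section 2 refers to Section 4, its operative terms do not depend on Section 4, so it remains in effect. Although Section 5 refers to Section 4, its operative terms do not depend on Section 4, so it remains in effect. Under the severability clause in Section 6, the remaining provisions continue in force. That leaves Section 1, Section 2, Section 5, Section 6, Section 7, and Section 8 in effect. Section 6 is among the surviving provisions, so the answer is yes.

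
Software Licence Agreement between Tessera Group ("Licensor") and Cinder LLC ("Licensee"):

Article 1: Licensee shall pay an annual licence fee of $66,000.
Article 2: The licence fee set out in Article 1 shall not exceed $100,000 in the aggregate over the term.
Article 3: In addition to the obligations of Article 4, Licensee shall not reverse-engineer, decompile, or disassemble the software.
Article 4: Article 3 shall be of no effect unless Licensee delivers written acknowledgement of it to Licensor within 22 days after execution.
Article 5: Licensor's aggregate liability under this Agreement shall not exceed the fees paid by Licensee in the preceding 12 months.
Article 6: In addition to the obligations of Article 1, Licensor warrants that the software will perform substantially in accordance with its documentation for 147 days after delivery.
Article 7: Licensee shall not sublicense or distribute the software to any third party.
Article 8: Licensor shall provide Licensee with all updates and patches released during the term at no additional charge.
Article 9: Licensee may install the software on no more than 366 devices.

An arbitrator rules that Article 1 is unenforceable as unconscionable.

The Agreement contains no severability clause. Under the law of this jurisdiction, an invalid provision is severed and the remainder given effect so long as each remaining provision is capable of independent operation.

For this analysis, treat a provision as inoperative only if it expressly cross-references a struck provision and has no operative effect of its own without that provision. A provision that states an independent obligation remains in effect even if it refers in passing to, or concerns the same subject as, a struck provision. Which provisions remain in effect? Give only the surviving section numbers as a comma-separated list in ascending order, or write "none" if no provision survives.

Article 1 is struck. The whole of Article 2 is the aggregate cap on the licence fee, defined by reference to Article 1, so Article 2 cannot stand once Article 1 is removed. Article 6 mentions Article 1 but its own obligation stands independently of Article 1, so Article 6 is not affected. Under the stated default rule, only provisions that cannot operate independently fall away; the rest are enforced. That leaves Article 3, Article 4, Article 5, Article 6, Article 7, Article 8, and Article 9 in effect.

3, 4, 5, 6, 7, 8, 9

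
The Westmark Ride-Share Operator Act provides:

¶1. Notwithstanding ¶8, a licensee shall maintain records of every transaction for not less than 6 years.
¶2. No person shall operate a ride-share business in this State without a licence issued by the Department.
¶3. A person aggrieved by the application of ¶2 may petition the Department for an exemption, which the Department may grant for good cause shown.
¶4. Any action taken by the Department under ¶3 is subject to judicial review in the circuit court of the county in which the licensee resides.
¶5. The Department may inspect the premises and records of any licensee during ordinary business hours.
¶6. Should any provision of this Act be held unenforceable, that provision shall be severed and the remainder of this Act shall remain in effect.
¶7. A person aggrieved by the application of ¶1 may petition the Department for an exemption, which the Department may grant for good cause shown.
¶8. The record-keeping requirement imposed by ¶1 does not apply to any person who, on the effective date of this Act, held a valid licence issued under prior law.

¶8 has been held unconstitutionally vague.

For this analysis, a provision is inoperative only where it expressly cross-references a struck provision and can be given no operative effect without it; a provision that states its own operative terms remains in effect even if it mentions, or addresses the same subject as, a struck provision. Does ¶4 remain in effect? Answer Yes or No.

Yes

¶8 is struck. ¶1 mentions ¶8 but its own obligation stands independently of ¶8, so ¶1 is not affected. Nothing else in the Act is defined by reference to ¶8. ¶6 is a severability clause and preserves every provision that can still be given independent effect. ¶1, ¶2, ¶3, ¶4, ¶5, ¶6, and ¶7 remain in effect. ¶4 is among the surviving provisions, so the answer is yes.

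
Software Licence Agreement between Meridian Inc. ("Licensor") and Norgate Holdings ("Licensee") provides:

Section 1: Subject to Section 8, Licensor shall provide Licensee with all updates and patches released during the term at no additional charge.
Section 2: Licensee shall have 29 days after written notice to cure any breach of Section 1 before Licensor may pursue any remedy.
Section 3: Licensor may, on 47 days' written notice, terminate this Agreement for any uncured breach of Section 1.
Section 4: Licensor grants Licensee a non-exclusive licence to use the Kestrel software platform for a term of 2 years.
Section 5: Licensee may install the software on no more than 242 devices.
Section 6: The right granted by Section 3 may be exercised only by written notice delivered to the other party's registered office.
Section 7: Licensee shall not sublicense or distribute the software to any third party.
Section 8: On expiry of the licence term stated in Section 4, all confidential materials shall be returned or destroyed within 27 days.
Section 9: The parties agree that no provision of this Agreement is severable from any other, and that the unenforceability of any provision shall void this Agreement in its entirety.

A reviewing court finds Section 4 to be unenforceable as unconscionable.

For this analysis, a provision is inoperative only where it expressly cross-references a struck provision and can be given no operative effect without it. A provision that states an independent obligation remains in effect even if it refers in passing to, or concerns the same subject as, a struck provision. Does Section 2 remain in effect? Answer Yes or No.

No

Section 4 is struck. Section 8 operates only by reference to Section 4, so it falls with Section 4. Section 9 provides that the Agreement is not severable, so the invalidity of any one provision voids the entire Agreement. No provision of the Agreement survives. Section 2 is among the inoperative provisions, so the answer is no.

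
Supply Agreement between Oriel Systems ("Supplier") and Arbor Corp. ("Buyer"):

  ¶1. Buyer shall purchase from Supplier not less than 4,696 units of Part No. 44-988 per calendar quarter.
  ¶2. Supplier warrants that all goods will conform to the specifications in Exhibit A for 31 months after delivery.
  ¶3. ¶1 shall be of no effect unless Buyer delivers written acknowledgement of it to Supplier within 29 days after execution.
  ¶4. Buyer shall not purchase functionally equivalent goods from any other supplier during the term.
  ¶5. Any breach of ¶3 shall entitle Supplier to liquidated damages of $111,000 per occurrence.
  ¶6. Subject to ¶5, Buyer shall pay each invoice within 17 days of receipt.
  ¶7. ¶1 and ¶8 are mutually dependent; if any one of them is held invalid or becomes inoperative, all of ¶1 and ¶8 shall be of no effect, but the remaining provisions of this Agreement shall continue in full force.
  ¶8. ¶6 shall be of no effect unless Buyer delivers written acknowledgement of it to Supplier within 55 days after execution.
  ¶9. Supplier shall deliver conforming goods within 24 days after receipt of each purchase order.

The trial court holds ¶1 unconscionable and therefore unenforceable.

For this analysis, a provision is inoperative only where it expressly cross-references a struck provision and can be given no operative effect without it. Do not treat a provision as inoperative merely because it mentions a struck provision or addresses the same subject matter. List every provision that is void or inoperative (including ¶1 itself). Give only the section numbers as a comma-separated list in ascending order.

¶1 is struck. ¶3 operates only by reference to ¶1, so it falls with ¶1. ¶5 has no operative effect of its own apart from ¶3 and is therefore inoperative. Although ¶6 refers to ¶5, its operative terms do not depend on ¶5, so it remains in effect. ¶7 declares ¶1 and ¶8 mutually dependent; since one of them has fallen, all of them are of no effect. That brings down ¶8 as well. The remainder continues in force under ¶7. That leaves ¶2, ¶4, ¶6, ¶7, and ¶9 in effect.

1, 3, 5, 8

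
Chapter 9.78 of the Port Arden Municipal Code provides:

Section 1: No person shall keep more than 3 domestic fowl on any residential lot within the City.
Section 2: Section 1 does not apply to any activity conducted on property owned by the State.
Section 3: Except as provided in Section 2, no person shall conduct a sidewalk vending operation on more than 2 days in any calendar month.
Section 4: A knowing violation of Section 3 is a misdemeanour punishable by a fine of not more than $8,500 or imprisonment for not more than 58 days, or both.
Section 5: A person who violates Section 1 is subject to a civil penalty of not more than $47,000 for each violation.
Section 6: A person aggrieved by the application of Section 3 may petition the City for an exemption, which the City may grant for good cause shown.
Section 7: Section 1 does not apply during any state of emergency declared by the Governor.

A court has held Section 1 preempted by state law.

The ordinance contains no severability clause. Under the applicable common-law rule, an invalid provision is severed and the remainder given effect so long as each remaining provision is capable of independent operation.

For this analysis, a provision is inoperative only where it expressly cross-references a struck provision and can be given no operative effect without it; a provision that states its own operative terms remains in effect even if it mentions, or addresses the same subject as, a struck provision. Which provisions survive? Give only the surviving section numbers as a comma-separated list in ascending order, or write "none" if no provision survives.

3, 4, 6

Section 1 is struck. The only function of Section 2 is the public-property exemption from Section 1, so it cannot stand once Section 1 is removed. Section 5 merely fixes the civil penalty for violating Section 1; with Section 1 gone it has nothing to operate on and falls away. Section 7 has no operative effect of its own apart from Section 1 and is therefore inoperative. Section 3 mentions Section 2 but its own obligation stands independently of Section 2, so Section 3 is not affected. With no severability clause, the stated default rule severs what cannot stand and enforces each remaining provision that can operate on its own. Section 3, Section 4, and Section 6 remain in effect.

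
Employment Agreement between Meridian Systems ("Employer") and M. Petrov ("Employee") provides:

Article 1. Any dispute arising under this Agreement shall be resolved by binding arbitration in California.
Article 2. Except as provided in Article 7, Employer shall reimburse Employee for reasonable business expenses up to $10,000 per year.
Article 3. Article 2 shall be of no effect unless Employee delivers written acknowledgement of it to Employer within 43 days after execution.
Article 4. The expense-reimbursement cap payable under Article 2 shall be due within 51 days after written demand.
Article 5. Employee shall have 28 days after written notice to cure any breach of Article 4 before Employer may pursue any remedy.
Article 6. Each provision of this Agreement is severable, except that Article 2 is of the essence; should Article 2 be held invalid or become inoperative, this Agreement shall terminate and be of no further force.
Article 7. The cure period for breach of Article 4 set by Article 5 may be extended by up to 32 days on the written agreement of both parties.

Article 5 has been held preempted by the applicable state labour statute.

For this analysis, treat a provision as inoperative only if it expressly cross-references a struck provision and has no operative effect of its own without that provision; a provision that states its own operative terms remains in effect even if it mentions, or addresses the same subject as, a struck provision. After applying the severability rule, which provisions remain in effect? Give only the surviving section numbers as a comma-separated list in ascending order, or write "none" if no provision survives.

Article 5 is struck. Article 7 has no operative effect of its own apart from Article 5 and is therefore inoperative. Article 2 mentions Article 7 but its own obligation stands independently of Article 7, so Article 2 is not affected. Article 6 makes Article 2 an essential term, but Article 2 is unaffected, so the severability proviso in Article 6 preserves the remaining provisions. The provisions still in force are Article 1, Article 2, Article 3, Article 4, and Article 6.

1, 2, 3, 4, 6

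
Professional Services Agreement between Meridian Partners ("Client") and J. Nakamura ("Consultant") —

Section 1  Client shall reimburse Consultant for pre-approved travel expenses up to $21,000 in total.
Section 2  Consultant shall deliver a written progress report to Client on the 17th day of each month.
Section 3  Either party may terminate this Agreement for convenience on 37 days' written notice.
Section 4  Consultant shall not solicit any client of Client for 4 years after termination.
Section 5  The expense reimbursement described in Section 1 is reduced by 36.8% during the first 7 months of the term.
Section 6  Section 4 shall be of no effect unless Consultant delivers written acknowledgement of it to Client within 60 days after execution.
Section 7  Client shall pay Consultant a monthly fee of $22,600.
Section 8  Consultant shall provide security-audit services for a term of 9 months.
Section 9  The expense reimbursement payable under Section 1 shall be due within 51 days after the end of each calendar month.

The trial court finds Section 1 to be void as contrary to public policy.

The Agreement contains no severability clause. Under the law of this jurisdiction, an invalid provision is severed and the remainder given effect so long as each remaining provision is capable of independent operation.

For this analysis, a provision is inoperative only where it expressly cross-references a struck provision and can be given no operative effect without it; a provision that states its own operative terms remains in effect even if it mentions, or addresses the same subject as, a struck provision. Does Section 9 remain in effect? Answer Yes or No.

Section 1 is struck. Section 5 operates only by reference to Section 1, so it falls with Section 1. Section 9 has no operative effect of its own apart from Section 1 and is therefore inoperative. Under the stated default rule, only provisions that cannot operate independently fall away; the rest are enforced. Section 2, Section 3, Section 4, Section 6, Section 7, and Section 8 remain in effect. Section 9 is among the inoperative provisions, so the answer is no.

No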